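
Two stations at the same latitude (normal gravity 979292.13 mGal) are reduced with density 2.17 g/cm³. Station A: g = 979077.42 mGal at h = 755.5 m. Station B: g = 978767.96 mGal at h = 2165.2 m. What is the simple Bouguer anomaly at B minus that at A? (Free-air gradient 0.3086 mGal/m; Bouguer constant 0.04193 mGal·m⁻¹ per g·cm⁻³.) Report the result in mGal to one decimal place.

-2.7

Δg_SB(A) = 979077.42 − 979292.13 + 0.3086×755.5 − 0.04193×2.17×755.5 = -50.30 mGal
Δg_SB(B) = 978767.96 − 979292.13 + 0.3086×2165.2 − 0.04193×2.17×2165.2 = -53.00 mGal
Difference = -53.00 − (-50.30) = -2.70 mGal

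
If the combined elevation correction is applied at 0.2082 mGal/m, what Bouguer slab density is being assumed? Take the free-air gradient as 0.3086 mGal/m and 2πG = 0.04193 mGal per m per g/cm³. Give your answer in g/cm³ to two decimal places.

2.39

0.2082 = 0.3086 − 0.04193 × ρ
ρ = (0.3086 − 0.2082) / 0.04193 = 2.39 g/cm³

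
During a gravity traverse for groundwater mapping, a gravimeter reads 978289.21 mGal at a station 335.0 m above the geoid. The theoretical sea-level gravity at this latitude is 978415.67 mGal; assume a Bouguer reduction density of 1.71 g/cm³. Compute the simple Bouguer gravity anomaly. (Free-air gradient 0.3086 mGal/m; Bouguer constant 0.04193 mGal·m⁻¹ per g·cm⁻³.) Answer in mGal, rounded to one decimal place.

Free-air correction = 0.3086 × 335.0 = 103.38 mGal
Free-air anomaly = 978289.21 − 978415.67 + (103.38) = -23.08 mGal
Bouguer slab correction = 0.04193 × 1.71 × 335.0 = 24.02 mGal
Simple Bouguer anomaly = -23.08 − (24.02) = -47.10 mGal

-47.1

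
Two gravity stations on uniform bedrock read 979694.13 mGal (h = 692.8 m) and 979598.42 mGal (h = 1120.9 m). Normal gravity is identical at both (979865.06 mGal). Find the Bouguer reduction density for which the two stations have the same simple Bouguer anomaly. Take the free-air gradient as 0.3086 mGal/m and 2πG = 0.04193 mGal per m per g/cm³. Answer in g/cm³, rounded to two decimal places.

Δg_obs = 979598.42 − 979694.13 = -95.71 mGal over Δh = 1120.9 − 692.8 = 428.1 m
Equal Bouguer anomalies ⇒ Δg_obs + (0.3086 − 0.04193ρ)·Δh = 0
0.3086 − 0.04193ρ = −Δg_obs/Δh = 0.22357
ρ = (0.3086 − 0.22357) / 0.04193 = 2.03 g/cm³

2.03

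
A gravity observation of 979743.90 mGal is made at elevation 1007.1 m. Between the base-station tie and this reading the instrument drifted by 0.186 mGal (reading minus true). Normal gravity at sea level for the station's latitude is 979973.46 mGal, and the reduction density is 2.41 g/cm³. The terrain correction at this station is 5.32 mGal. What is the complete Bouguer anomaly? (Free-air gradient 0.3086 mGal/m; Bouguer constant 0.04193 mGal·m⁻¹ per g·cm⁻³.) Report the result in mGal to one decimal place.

Drift-corrected reading = 979743.90 − (0.186) = 979743.714 mGal
Free-air correction = 0.3086 × 1007.1 = 310.79 mGal
Free-air anomaly = 979743.714 − 979973.46 + (310.79) = 81.044 mGal
Bouguer slab correction = 0.04193 × 2.41 × 1007.1 = 101.77 mGal
Simple Bouguer anomaly = 81.044 − (101.77) = -20.726 mGal
Complete Bouguer anomaly = -20.726 + 5.32 = -15.406 mGal

-15.4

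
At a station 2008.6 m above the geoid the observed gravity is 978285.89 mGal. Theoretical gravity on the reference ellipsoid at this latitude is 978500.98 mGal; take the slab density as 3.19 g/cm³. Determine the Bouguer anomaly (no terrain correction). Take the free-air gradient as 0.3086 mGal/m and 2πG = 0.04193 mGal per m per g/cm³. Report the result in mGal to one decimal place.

136.1

Free-air correction = 0.3086 × 2008.6 = 619.85 mGal
Free-air anomaly = 978285.89 − 978500.98 + (619.85) = 404.76 mGal
Bouguer slab correction = 0.04193 × 3.19 × 2008.6 = 268.66 mGal
Simple Bouguer anomaly = 404.76 − (268.66) = 136.10 mGal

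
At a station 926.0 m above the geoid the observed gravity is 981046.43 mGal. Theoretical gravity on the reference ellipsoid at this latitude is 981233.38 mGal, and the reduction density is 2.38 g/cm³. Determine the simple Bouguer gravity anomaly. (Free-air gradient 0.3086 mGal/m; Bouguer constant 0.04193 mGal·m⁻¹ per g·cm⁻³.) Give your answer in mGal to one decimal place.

6.4

Free-air correction = 0.3086 × 926.0 = 285.76 mGal
Free-air anomaly = 981046.43 − 981233.38 + (285.76) = 98.81 mGal
Bouguer slab correction = 0.04193 × 2.38 × 926.0 = 92.41 mGal
Simple Bouguer anomaly = 98.81 − (92.41) = 6.40 mGal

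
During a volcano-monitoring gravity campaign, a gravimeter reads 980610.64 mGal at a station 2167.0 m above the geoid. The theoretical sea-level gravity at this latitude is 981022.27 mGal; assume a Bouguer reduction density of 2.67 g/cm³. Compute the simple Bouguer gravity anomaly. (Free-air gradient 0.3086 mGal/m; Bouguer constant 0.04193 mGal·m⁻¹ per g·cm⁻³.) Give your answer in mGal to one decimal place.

14.5

Free-air correction = 0.3086 × 2167.0 = 668.74 mGal
Free-air anomaly = 980610.64 − 981022.27 + (668.74) = 257.11 mGal
Bouguer slab correction = 0.04193 × 2.67 × 2167.0 = 242.60 mGal
Simple Bouguer anomaly = 257.11 − (242.60) = 14.51 mGal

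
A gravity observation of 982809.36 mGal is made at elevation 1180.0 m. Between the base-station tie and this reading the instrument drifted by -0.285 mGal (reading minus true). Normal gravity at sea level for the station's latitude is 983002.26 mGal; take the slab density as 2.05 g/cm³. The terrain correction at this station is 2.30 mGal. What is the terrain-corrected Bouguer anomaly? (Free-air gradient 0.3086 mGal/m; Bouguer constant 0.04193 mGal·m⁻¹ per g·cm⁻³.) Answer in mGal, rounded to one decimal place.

Drift-corrected reading = 982809.36 − (-0.285) = 982809.645 mGal
Free-air correction = 0.3086 × 1180.0 = 364.15 mGal
Free-air anomaly = 982809.645 − 983002.26 + (364.15) = 171.535 mGal
Bouguer slab correction = 0.04193 × 2.05 × 1180.0 = 101.43 mGal
Simple Bouguer anomaly = 171.535 − (101.43) = 70.105 mGal
Complete Bouguer anomaly = 70.105 + 2.30 = 72.405 mGal

72.4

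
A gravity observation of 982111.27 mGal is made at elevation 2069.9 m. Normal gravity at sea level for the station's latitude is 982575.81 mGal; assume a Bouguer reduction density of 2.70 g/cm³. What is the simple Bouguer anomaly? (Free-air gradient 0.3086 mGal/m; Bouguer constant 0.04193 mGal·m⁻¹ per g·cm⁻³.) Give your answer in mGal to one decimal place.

-60.1

Free-air correction = 0.3086 × 2069.9 = 638.77 mGal
Free-air anomaly = 982111.27 − 982575.81 + (638.77) = 174.23 mGal
Bouguer slab correction = 0.04193 × 2.70 × 2069.9 = 234.34 mGal
Simple Bouguer anomaly = 174.23 − (234.34) = -60.11 mGal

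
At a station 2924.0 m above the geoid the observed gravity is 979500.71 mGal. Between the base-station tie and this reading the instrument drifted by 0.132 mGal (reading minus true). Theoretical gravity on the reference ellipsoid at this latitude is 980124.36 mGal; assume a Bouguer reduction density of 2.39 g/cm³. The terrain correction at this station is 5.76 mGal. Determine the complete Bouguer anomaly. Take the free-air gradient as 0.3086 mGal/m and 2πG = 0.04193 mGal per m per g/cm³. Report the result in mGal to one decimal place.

-8.7

Drift-corrected reading = 979500.71 − (0.132) = 979500.578 mGal
Free-air correction = 0.3086 × 2924.0 = 902.35 mGal
Free-air anomaly = 979500.578 − 980124.36 + (902.35) = 278.568 mGal
Bouguer slab correction = 0.04193 × 2.39 × 2924.0 = 293.02 mGal
Simple Bouguer anomaly = 278.568 − (293.02) = -14.452 mGal
Complete Bouguer anomaly = -14.452 + 5.76 = -8.692 mGal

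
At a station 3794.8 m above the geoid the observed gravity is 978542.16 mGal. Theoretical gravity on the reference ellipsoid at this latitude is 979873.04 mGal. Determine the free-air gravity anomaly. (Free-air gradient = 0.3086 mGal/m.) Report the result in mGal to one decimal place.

-159.8

Free-air correction = 0.3086 × 3794.8 = 1171.08 mGal
Free-air anomaly = 978542.16 − 979873.04 + (1171.08) = -159.80 mGal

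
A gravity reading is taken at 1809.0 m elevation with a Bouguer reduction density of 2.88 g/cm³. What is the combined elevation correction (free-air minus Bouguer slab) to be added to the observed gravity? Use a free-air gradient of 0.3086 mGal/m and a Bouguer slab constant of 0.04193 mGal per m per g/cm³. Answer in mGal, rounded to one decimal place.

339.8

Combined gradient = 0.3086 − 0.04193 × 2.88 = 0.1878416 mGal/m
Combined elevation correction = 0.1878416 × 1809.0 = 339.8 mGal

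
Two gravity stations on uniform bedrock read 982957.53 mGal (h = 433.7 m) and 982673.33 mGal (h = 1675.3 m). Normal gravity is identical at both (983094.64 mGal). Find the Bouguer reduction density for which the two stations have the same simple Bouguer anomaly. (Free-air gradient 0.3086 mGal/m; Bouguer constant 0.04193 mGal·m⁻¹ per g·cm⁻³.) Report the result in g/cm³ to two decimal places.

Δg_obs = 982673.33 − 982957.53 = -284.20 mGal over Δh = 1675.3 − 433.7 = 1241.6 m
Equal Bouguer anomalies ⇒ Δg_obs + (0.3086 − 0.04193ρ)·Δh = 0
0.3086 − 0.04193ρ = −Δg_obs/Δh = 0.22890
ρ = (0.3086 − 0.22890) / 0.04193 = 1.90 g/cm³

1.90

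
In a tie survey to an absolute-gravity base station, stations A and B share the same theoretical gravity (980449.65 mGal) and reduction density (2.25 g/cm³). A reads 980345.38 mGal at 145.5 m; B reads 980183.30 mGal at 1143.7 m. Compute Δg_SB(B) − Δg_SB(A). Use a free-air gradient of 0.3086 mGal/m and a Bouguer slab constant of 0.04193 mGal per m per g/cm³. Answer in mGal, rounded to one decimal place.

51.8

Δg_SB(A) = 980345.38 − 980449.65 + 0.3086×145.5 − 0.04193×2.25×145.5 = -73.10 mGal
Δg_SB(B) = 980183.30 − 980449.65 + 0.3086×1143.7 − 0.04193×2.25×1143.7 = -21.30 mGal
Difference = -21.30 − (-73.10) = 51.80 mGal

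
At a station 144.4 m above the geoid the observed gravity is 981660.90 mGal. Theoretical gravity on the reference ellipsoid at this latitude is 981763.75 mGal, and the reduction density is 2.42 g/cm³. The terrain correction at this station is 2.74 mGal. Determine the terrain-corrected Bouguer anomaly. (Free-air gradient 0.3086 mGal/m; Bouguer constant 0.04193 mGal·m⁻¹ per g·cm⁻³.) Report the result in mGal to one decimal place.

Free-air correction = 0.3086 × 144.4 = 44.56 mGal
Free-air anomaly = 981660.90 − 981763.75 + (44.56) = -58.29 mGal
Bouguer slab correction = 0.04193 × 2.42 × 144.4 = 14.65 mGal
Simple Bouguer anomaly = -58.29 − (14.65) = -72.94 mGal
Complete Bouguer anomaly = -72.94 + 2.74 = -70.20 mGal

-70.2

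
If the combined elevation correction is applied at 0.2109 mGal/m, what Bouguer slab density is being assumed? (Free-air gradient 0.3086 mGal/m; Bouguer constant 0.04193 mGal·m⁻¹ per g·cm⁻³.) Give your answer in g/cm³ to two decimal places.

2.33

0.2109 = 0.3086 − 0.04193 × ρ
ρ = (0.3086 − 0.2109) / 0.04193 = 2.33 g/cm³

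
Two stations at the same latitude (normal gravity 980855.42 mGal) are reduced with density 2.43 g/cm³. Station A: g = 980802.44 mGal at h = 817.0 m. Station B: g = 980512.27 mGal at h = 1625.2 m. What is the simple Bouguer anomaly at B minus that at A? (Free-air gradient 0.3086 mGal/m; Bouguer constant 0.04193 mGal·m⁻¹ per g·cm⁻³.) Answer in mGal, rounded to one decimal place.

Δg_SB(A) = 980802.44 − 980855.42 + 0.3086×817.0 − 0.04193×2.43×817.0 = 115.90 mGal
Δg_SB(B) = 980512.27 − 980855.42 + 0.3086×1625.2 − 0.04193×2.43×1625.2 = -7.20 mGal
Difference = -7.20 − (115.90) = -123.10 mGal

-123.1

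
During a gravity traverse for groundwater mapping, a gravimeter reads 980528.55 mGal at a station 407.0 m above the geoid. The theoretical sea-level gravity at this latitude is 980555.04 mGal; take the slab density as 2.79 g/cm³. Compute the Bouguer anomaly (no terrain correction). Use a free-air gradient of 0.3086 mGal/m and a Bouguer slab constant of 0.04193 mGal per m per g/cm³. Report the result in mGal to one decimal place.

Free-air correction = 0.3086 × 407.0 = 125.60 mGal
Free-air anomaly = 980528.55 − 980555.04 + (125.60) = 99.11 mGal
Bouguer slab correction = 0.04193 × 2.79 × 407.0 = 47.61 mGal
Simple Bouguer anomaly = 99.11 − (47.61) = 51.50 mGal

51.5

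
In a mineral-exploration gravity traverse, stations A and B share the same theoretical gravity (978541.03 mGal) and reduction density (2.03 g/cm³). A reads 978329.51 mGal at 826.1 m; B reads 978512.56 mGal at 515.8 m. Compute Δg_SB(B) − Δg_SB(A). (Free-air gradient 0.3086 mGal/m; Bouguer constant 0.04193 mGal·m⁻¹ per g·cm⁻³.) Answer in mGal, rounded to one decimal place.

113.7

Δg_SB(A) = 978329.51 − 978541.03 + 0.3086×826.1 − 0.04193×2.03×826.1 = -26.90 mGal
Δg_SB(B) = 978512.56 − 978541.03 + 0.3086×515.8 − 0.04193×2.03×515.8 = 86.80 mGal
Difference = 86.80 − (-26.90) = 113.70 mGal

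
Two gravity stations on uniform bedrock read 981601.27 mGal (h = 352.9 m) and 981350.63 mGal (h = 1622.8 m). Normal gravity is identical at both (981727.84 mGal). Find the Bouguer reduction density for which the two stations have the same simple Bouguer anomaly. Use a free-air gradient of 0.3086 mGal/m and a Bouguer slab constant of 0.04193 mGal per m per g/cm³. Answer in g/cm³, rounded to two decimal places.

2.65

Δg_obs = 981350.63 − 981601.27 = -250.64 mGal over Δh = 1622.8 − 352.9 = 1269.9 m
Equal Bouguer anomalies ⇒ Δg_obs + (0.3086 − 0.04193ρ)·Δh = 0
0.3086 − 0.04193ρ = −Δg_obs/Δh = 0.19737
ρ = (0.3086 − 0.19737) / 0.04193 = 2.65 g/cm³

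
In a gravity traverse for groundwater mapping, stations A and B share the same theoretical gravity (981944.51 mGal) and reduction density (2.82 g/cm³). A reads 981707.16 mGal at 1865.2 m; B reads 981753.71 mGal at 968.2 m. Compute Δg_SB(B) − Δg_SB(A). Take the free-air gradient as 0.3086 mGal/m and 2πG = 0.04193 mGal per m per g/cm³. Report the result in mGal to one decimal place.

Δg_SB(A) = 981707.16 − 981944.51 + 0.3086×1865.2 − 0.04193×2.82×1865.2 = 117.70 mGal
Δg_SB(B) = 981753.71 − 981944.51 + 0.3086×968.2 − 0.04193×2.82×968.2 = -6.50 mGal
Difference = -6.50 − (117.70) = -124.20 mGal

-124.2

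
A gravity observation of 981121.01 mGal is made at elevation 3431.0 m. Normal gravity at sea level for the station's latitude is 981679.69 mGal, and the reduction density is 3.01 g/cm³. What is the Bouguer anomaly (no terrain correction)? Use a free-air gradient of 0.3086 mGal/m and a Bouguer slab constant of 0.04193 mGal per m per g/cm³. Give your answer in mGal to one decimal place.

67.1

Free-air correction = 0.3086 × 3431.0 = 1058.81 mGal
Free-air anomaly = 981121.01 − 981679.69 + (1058.81) = 500.13 mGal
Bouguer slab correction = 0.04193 × 3.01 × 3431.0 = 433.02 mGal
Simple Bouguer anomaly = 500.13 − (433.02) = 67.11 mGal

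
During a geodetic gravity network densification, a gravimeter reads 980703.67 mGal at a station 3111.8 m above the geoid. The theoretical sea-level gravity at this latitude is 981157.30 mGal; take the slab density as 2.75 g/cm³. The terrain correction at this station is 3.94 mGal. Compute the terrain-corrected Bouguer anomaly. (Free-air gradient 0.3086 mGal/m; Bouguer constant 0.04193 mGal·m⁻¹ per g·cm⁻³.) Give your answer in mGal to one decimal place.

151.8

Free-air correction = 0.3086 × 3111.8 = 960.30 mGal
Free-air anomaly = 980703.67 − 981157.30 + (960.30) = 506.67 mGal
Bouguer slab correction = 0.04193 × 2.75 × 3111.8 = 358.81 mGal
Simple Bouguer anomaly = 506.67 − (358.81) = 147.86 mGal
Complete Bouguer anomaly = 147.86 + 3.94 = 151.80 mGal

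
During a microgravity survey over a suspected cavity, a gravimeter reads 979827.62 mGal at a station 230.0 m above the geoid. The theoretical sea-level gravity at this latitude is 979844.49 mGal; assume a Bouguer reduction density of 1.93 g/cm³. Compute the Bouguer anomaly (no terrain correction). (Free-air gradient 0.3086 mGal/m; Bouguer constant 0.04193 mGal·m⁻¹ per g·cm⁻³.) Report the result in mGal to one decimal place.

Free-air correction = 0.3086 × 230.0 = 70.98 mGal
Free-air anomaly = 979827.62 − 979844.49 + (70.98) = 54.11 mGal
Bouguer slab correction = 0.04193 × 1.93 × 230.0 = 18.61 mGal
Simple Bouguer anomaly = 54.11 − (18.61) = 35.50 mGal

35.5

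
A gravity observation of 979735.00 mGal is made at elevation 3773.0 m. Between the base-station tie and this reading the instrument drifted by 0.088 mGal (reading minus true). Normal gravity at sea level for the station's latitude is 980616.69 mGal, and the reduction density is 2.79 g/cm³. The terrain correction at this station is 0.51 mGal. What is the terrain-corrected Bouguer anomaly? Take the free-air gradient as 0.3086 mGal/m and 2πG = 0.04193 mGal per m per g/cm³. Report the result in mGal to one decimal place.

-158.3

Drift-corrected reading = 979735.00 − (0.088) = 979734.912 mGal
Free-air correction = 0.3086 × 3773.0 = 1164.35 mGal
Free-air anomaly = 979734.912 − 980616.69 + (1164.35) = 282.572 mGal
Bouguer slab correction = 0.04193 × 2.79 × 3773.0 = 441.38 mGal
Simple Bouguer anomaly = 282.572 − (441.38) = -158.808 mGal
Complete Bouguer anomaly = -158.808 + 0.51 = -158.298 mGal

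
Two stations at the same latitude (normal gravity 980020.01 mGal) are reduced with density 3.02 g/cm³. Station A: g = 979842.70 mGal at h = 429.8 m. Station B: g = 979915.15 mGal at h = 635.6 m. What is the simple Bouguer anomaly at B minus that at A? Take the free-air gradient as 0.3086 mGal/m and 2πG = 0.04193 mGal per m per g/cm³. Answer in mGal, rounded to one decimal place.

109.9

Δg_SB(A) = 979842.70 − 980020.01 + 0.3086×429.8 − 0.04193×3.02×429.8 = -99.10 mGal
Δg_SB(B) = 979915.15 − 980020.01 + 0.3086×635.6 − 0.04193×3.02×635.6 = 10.80 mGal
Difference = 10.80 − (-99.10) = 109.90 mGal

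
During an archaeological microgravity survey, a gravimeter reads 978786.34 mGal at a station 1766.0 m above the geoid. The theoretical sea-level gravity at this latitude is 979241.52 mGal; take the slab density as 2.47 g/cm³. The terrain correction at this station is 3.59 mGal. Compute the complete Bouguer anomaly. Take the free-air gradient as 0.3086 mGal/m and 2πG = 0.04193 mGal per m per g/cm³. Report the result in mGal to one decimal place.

Free-air correction = 0.3086 × 1766.0 = 544.99 mGal
Free-air anomaly = 978786.34 − 979241.52 + (544.99) = 89.81 mGal
Bouguer slab correction = 0.04193 × 2.47 × 1766.0 = 182.90 mGal
Simple Bouguer anomaly = 89.81 − (182.90) = -93.09 mGal
Complete Bouguer anomaly = -93.09 + 3.59 = -89.50 mGal

-89.5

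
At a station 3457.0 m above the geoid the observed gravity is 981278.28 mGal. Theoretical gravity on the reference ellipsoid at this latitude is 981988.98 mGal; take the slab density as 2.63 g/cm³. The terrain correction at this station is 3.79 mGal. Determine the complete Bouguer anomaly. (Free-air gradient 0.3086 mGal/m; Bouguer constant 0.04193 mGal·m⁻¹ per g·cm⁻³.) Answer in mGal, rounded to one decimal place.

-21.3

Free-air correction = 0.3086 × 3457.0 = 1066.83 mGal
Free-air anomaly = 981278.28 − 981988.98 + (1066.83) = 356.13 mGal
Bouguer slab correction = 0.04193 × 2.63 × 3457.0 = 381.22 mGal
Simple Bouguer anomaly = 356.13 − (381.22) = -25.09 mGal
Complete Bouguer anomaly = -25.09 + 3.79 = -21.30 mGal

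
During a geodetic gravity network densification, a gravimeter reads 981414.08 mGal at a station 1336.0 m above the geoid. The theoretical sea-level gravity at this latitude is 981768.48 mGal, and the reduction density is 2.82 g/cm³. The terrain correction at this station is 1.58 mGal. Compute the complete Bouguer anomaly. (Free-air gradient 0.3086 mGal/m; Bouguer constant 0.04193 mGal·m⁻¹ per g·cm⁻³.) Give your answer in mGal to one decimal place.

-98.5

Free-air correction = 0.3086 × 1336.0 = 412.29 mGal
Free-air anomaly = 981414.08 − 981768.48 + (412.29) = 57.89 mGal
Bouguer slab correction = 0.04193 × 2.82 × 1336.0 = 157.97 mGal
Simple Bouguer anomaly = 57.89 − (157.97) = -100.08 mGal
Complete Bouguer anomaly = -100.08 + 1.58 = -98.50 mGal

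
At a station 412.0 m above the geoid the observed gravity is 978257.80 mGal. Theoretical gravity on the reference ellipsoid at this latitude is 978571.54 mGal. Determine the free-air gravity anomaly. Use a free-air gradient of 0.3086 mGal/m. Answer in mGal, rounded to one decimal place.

Free-air correction = 0.3086 × 412.0 = 127.14 mGal
Free-air anomaly = 978257.80 − 978571.54 + (127.14) = -186.60 mGal

-186.6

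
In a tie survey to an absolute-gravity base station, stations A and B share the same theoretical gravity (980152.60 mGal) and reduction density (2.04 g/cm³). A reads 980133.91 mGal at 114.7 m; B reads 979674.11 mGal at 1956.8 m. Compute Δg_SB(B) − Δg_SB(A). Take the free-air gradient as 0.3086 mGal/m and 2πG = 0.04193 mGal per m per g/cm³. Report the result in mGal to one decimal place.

Δg_SB(A) = 980133.91 − 980152.60 + 0.3086×114.7 − 0.04193×2.04×114.7 = 6.90 mGal
Δg_SB(B) = 979674.11 − 980152.60 + 0.3086×1956.8 − 0.04193×2.04×1956.8 = -42.00 mGal
Difference = -42.00 − (6.90) = -48.90 mGal

-48.9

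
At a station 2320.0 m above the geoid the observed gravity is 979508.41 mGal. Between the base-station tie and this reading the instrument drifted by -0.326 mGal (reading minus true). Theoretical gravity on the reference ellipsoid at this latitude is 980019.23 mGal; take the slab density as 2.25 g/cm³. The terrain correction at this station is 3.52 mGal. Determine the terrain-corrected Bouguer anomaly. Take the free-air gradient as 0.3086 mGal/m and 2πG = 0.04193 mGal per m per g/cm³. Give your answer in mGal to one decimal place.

Drift-corrected reading = 979508.41 − (-0.326) = 979508.736 mGal
Free-air correction = 0.3086 × 2320.0 = 715.95 mGal
Free-air anomaly = 979508.736 − 980019.23 + (715.95) = 205.456 mGal
Bouguer slab correction = 0.04193 × 2.25 × 2320.0 = 218.87 mGal
Simple Bouguer anomaly = 205.456 − (218.87) = -13.414 mGal
Complete Bouguer anomaly = -13.414 + 3.52 = -9.894 mGal

-9.9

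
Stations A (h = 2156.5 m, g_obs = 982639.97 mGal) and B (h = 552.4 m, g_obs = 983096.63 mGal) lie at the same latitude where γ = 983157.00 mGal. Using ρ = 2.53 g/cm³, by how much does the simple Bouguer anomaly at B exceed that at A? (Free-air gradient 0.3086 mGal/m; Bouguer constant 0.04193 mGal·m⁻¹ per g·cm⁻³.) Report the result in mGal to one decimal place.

Δg_SB(A) = 982639.97 − 983157.00 + 0.3086×2156.5 − 0.04193×2.53×2156.5 = -80.30 mGal
Δg_SB(B) = 983096.63 − 983157.00 + 0.3086×552.4 − 0.04193×2.53×552.4 = 51.50 mGal
Difference = 51.50 − (-80.30) = 131.80 mGal

131.8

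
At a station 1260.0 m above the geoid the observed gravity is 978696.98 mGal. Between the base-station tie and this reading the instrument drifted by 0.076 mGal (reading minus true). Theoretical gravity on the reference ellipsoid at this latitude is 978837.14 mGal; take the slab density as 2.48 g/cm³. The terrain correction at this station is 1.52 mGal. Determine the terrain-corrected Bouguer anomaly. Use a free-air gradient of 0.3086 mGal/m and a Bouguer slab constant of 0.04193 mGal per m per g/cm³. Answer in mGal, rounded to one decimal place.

119.1

Drift-corrected reading = 978696.98 − (0.076) = 978696.904 mGal
Free-air correction = 0.3086 × 1260.0 = 388.84 mGal
Free-air anomaly = 978696.904 − 978837.14 + (388.84) = 248.604 mGal
Bouguer slab correction = 0.04193 × 2.48 × 1260.0 = 131.02 mGal
Simple Bouguer anomaly = 248.604 − (131.02) = 117.584 mGal
Complete Bouguer anomaly = 117.584 + 1.52 = 119.104 mGal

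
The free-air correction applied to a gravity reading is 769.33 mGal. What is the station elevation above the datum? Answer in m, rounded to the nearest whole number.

2493

h = 769.33 / 0.3086 = 2492.97 m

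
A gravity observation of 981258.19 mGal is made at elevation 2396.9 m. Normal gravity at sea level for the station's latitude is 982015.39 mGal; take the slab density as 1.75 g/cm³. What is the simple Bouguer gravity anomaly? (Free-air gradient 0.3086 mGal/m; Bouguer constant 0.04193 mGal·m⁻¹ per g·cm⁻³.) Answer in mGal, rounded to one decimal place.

Free-air correction = 0.3086 × 2396.9 = 739.68 mGal
Free-air anomaly = 981258.19 − 982015.39 + (739.68) = -17.52 mGal
Bouguer slab correction = 0.04193 × 1.75 × 2396.9 = 175.88 mGal
Simple Bouguer anomaly = -17.52 − (175.88) = -193.40 mGal

-193.4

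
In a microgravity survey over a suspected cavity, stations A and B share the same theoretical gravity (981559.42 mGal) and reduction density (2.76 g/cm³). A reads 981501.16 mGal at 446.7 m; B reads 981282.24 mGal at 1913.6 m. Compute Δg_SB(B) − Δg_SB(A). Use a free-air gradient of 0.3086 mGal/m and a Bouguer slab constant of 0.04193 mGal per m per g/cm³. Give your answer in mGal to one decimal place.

64.0

Δg_SB(A) = 981501.16 − 981559.42 + 0.3086×446.7 − 0.04193×2.76×446.7 = 27.90 mGal
Δg_SB(B) = 981282.24 − 981559.42 + 0.3086×1913.6 − 0.04193×2.76×1913.6 = 91.90 mGal
Difference = 91.90 − (27.90) = 64.00 mGal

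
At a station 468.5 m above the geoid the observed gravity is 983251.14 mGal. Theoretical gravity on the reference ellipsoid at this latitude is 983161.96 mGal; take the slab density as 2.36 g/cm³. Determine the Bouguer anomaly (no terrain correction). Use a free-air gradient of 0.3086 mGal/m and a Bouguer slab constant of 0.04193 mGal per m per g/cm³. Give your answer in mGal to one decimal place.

Free-air correction = 0.3086 × 468.5 = 144.58 mGal
Free-air anomaly = 983251.14 − 983161.96 + (144.58) = 233.76 mGal
Bouguer slab correction = 0.04193 × 2.36 × 468.5 = 46.36 mGal
Simple Bouguer anomaly = 233.76 − (46.36) = 187.40 mGal

187.4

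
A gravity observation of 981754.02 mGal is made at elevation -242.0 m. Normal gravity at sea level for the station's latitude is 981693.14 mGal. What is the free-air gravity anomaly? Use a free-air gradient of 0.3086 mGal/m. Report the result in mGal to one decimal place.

Free-air correction = 0.3086 × -242.0 = -74.68 mGal
Free-air anomaly = 981754.02 − 981693.14 + (-74.68) = -13.80 mGal

-13.8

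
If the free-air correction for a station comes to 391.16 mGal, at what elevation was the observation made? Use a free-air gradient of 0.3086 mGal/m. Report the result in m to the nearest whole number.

h = 391.16 / 0.3086 = 1267.53 m

1268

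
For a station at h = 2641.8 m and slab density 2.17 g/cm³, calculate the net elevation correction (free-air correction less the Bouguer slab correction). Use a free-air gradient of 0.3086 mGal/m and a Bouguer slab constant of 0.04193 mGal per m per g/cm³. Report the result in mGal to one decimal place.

574.9

Combined gradient = 0.3086 − 0.04193 × 2.17 = 0.2176119 mGal/m
Combined elevation correction = 0.2176119 × 2641.8 = 574.9 mGal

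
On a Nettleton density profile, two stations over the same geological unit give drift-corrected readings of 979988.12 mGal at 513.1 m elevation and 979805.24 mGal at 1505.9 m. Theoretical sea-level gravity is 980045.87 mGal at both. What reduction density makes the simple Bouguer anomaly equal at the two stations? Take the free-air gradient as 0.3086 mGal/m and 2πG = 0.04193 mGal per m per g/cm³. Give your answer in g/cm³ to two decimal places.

Δg_obs = 979805.24 − 979988.12 = -182.88 mGal over Δh = 1505.9 − 513.1 = 992.8 m
Equal Bouguer anomalies ⇒ Δg_obs + (0.3086 − 0.04193ρ)·Δh = 0
0.3086 − 0.04193ρ = −Δg_obs/Δh = 0.18421
ρ = (0.3086 − 0.18421) / 0.04193 = 2.97 g/cm³

2.97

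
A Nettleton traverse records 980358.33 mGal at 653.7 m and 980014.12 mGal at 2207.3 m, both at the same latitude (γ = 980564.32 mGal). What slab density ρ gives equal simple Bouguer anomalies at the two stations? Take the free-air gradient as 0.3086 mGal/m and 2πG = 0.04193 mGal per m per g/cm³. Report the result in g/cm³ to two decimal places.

Δg_obs = 980014.12 − 980358.33 = -344.21 mGal over Δh = 2207.3 − 653.7 = 1553.6 m
Equal Bouguer anomalies ⇒ Δg_obs + (0.3086 − 0.04193ρ)·Δh = 0
0.3086 − 0.04193ρ = −Δg_obs/Δh = 0.22156
ρ = (0.3086 − 0.22156) / 0.04193 = 2.08 g/cm³

2.08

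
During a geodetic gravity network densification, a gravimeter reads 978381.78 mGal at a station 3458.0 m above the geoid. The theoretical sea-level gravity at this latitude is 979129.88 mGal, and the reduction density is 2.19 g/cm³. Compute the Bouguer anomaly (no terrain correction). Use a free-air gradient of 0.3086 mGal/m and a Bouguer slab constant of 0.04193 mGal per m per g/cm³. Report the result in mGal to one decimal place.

Free-air correction = 0.3086 × 3458.0 = 1067.14 mGal
Free-air anomaly = 978381.78 − 979129.88 + (1067.14) = 319.04 mGal
Bouguer slab correction = 0.04193 × 2.19 × 3458.0 = 317.54 mGal
Simple Bouguer anomaly = 319.04 − (317.54) = 1.50 mGal

1.5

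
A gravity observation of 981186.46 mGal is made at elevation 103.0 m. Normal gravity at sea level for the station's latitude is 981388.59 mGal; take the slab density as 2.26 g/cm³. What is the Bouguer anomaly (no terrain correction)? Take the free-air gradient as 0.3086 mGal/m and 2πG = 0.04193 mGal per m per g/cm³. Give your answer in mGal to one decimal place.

Free-air correction = 0.3086 × 103.0 = 31.79 mGal
Free-air anomaly = 981186.46 − 981388.59 + (31.79) = -170.34 mGal
Bouguer slab correction = 0.04193 × 2.26 × 103.0 = 9.76 mGal
Simple Bouguer anomaly = -170.34 − (9.76) = -180.10 mGal

-180.1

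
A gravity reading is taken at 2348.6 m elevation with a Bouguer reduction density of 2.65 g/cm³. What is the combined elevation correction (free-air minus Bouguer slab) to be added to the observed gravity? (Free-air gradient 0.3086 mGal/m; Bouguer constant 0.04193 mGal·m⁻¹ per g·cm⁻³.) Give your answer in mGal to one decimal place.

463.8

Combined gradient = 0.3086 − 0.04193 × 2.65 = 0.1974855 mGal/m
Combined elevation correction = 0.1974855 × 2348.6 = 463.8 mGal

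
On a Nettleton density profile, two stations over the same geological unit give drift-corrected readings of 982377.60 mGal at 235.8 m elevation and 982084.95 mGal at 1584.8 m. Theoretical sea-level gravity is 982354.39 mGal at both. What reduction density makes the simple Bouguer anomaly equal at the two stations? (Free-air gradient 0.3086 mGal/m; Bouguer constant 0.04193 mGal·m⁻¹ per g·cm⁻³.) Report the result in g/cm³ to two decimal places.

2.19

Δg_obs = 982084.95 − 982377.60 = -292.65 mGal over Δh = 1584.8 − 235.8 = 1349.0 m
Equal Bouguer anomalies ⇒ Δg_obs + (0.3086 − 0.04193ρ)·Δh = 0
0.3086 − 0.04193ρ = −Δg_obs/Δh = 0.21694
ρ = (0.3086 − 0.21694) / 0.04193 = 2.19 g/cm³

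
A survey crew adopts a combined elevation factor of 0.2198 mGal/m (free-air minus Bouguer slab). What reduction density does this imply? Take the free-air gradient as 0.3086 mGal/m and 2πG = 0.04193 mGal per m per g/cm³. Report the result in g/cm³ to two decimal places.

0.2198 = 0.3086 − 0.04193 × ρ
ρ = (0.3086 − 0.2198) / 0.04193 = 2.12 g/cm³

2.12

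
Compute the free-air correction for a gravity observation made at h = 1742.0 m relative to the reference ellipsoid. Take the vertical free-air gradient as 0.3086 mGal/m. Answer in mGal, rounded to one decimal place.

Free-air correction = 0.3086 × 1742.0 = 537.6 mGal

537.6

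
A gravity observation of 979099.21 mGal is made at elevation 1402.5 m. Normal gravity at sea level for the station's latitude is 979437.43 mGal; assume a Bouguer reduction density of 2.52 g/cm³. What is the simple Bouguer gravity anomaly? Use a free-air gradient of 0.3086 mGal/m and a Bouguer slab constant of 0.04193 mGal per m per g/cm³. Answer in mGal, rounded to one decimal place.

-53.6

Free-air correction = 0.3086 × 1402.5 = 432.81 mGal
Free-air anomaly = 979099.21 − 979437.43 + (432.81) = 94.59 mGal
Bouguer slab correction = 0.04193 × 2.52 × 1402.5 = 148.19 mGal
Simple Bouguer anomaly = 94.59 − (148.19) = -53.60 mGal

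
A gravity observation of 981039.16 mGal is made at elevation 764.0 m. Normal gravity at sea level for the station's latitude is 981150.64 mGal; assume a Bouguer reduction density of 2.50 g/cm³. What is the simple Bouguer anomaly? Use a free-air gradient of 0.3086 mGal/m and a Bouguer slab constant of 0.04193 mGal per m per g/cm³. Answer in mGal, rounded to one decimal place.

44.2

Free-air correction = 0.3086 × 764.0 = 235.77 mGal
Free-air anomaly = 981039.16 − 981150.64 + (235.77) = 124.29 mGal
Bouguer slab correction = 0.04193 × 2.50 × 764.0 = 80.09 mGal
Simple Bouguer anomaly = 124.29 − (80.09) = 44.20 mGal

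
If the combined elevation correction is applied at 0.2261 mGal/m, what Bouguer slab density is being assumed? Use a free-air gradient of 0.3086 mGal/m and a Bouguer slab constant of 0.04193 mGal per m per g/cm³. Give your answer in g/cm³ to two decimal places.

0.2261 = 0.3086 − 0.04193 × ρ
ρ = (0.3086 − 0.2261) / 0.04193 = 1.97 g/cm³

1.97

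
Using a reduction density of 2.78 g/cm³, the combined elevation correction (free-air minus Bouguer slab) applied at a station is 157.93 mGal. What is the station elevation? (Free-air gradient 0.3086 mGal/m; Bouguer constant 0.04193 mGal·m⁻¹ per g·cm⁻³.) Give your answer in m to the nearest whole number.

Combined gradient = 0.3086 − 0.04193 × 2.78 = 0.1920346 mGal/m
h = 157.93 / 0.1920346 = 822.40 m

822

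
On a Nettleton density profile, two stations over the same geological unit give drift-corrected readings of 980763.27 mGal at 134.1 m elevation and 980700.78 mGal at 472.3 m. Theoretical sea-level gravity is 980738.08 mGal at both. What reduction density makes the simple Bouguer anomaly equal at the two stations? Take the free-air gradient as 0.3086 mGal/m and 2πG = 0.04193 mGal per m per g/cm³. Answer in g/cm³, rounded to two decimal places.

2.95

Δg_obs = 980700.78 − 980763.27 = -62.49 mGal over Δh = 472.3 − 134.1 = 338.2 m
Equal Bouguer anomalies ⇒ Δg_obs + (0.3086 − 0.04193ρ)·Δh = 0
0.3086 − 0.04193ρ = −Δg_obs/Δh = 0.18477
ρ = (0.3086 − 0.18477) / 0.04193 = 2.95 g/cm³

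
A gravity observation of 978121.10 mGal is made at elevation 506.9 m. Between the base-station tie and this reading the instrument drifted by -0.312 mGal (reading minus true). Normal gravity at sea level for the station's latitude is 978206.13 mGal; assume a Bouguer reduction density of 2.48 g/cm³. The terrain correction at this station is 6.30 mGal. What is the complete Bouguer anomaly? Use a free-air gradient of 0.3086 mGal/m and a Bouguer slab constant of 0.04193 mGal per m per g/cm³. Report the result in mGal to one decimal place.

25.3

Drift-corrected reading = 978121.10 − (-0.312) = 978121.412 mGal
Free-air correction = 0.3086 × 506.9 = 156.43 mGal
Free-air anomaly = 978121.412 − 978206.13 + (156.43) = 71.712 mGal
Bouguer slab correction = 0.04193 × 2.48 × 506.9 = 52.71 mGal
Simple Bouguer anomaly = 71.712 − (52.71) = 19.002 mGal
Complete Bouguer anomaly = 19.002 + 6.30 = 25.302 mGal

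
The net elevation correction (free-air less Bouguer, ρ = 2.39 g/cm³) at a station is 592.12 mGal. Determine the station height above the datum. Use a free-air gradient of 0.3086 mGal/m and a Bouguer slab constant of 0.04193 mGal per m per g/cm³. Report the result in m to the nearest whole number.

2841

Combined gradient = 0.3086 − 0.04193 × 2.39 = 0.2083873 mGal/m
h = 592.12 / 0.2083873 = 2841.44 m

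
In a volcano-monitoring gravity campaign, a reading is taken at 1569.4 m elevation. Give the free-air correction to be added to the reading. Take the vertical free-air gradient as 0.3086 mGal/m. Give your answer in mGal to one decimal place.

Free-air correction = 0.3086 × 1569.4 = 484.3 mGal

484.3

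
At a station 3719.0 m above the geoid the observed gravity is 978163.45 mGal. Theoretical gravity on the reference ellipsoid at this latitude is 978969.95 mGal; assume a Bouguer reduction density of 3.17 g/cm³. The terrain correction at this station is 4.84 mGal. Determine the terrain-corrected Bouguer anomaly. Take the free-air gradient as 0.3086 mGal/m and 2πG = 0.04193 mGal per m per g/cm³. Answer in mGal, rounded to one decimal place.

Free-air correction = 0.3086 × 3719.0 = 1147.68 mGal
Free-air anomaly = 978163.45 − 978969.95 + (1147.68) = 341.18 mGal
Bouguer slab correction = 0.04193 × 3.17 × 3719.0 = 494.32 mGal
Simple Bouguer anomaly = 341.18 − (494.32) = -153.14 mGal
Complete Bouguer anomaly = -153.14 + 4.84 = -148.30 mGal

-148.3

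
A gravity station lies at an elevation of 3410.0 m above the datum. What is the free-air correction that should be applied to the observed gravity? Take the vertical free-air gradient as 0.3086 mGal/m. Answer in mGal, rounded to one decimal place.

1052.3

Free-air correction = 0.3086 × 3410.0 = 1052.3 mGal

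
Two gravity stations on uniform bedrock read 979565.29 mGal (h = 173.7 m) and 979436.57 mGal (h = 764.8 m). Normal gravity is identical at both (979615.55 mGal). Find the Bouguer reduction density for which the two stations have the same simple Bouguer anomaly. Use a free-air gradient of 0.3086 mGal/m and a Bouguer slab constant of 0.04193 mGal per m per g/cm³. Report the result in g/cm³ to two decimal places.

2.17

Δg_obs = 979436.57 − 979565.29 = -128.72 mGal over Δh = 764.8 − 173.7 = 591.1 m
Equal Bouguer anomalies ⇒ Δg_obs + (0.3086 − 0.04193ρ)·Δh = 0
0.3086 − 0.04193ρ = −Δg_obs/Δh = 0.21776
ρ = (0.3086 − 0.21776) / 0.04193 = 2.17 g/cm³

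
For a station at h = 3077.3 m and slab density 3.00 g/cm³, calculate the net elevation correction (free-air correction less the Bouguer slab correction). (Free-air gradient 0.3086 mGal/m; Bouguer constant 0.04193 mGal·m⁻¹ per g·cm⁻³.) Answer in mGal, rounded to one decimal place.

562.6

Combined gradient = 0.3086 − 0.04193 × 3.00 = 0.1828100 mGal/m
Combined elevation correction = 0.1828100 × 3077.3 = 562.6 mGal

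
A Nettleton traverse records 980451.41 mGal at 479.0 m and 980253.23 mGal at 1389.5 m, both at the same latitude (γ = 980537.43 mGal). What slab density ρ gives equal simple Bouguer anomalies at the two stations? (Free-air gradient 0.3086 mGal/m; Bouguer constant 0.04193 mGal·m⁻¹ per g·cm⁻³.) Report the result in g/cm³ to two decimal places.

2.17

Δg_obs = 980253.23 − 980451.41 = -198.18 mGal over Δh = 1389.5 − 479.0 = 910.5 m
Equal Bouguer anomalies ⇒ Δg_obs + (0.3086 − 0.04193ρ)·Δh = 0
0.3086 − 0.04193ρ = −Δg_obs/Δh = 0.21766
ρ = (0.3086 − 0.21766) / 0.04193 = 2.17 g/cm³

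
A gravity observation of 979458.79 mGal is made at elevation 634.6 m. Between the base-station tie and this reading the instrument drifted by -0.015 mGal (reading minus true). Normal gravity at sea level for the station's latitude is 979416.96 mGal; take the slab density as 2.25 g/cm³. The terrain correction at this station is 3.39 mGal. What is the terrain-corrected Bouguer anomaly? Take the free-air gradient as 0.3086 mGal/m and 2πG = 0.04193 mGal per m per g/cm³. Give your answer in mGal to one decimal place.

Drift-corrected reading = 979458.79 − (-0.015) = 979458.805 mGal
Free-air correction = 0.3086 × 634.6 = 195.84 mGal
Free-air anomaly = 979458.805 − 979416.96 + (195.84) = 237.685 mGal
Bouguer slab correction = 0.04193 × 2.25 × 634.6 = 59.87 mGal
Simple Bouguer anomaly = 237.685 − (59.87) = 177.815 mGal
Complete Bouguer anomaly = 177.815 + 3.39 = 181.205 mGal

181.2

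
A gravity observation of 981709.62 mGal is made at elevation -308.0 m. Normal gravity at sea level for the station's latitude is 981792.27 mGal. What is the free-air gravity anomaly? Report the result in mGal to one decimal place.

-177.7

Free-air correction = 0.3086 × -308.0 = -95.05 mGal
Free-air anomaly = 981709.62 − 981792.27 + (-95.05) = -177.70 mGal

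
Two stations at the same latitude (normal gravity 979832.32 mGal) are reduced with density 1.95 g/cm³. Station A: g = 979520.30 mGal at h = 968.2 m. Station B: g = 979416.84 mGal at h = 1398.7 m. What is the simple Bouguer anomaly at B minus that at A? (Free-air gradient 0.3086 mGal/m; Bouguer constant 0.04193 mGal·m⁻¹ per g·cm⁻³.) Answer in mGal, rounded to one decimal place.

Δg_SB(A) = 979520.30 − 979832.32 + 0.3086×968.2 − 0.04193×1.95×968.2 = -92.40 mGal
Δg_SB(B) = 979416.84 − 979832.32 + 0.3086×1398.7 − 0.04193×1.95×1398.7 = -98.20 mGal
Difference = -98.20 − (-92.40) = -5.80 mGal

-5.8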